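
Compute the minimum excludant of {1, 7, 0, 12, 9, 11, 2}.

3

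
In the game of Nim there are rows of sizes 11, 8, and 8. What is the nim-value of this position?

11

Nim-sum: 11 ^ 8 ^ 8 = 11.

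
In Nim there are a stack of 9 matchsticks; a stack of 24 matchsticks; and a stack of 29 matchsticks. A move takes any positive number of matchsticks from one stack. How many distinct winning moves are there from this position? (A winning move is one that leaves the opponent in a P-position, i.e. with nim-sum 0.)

3

Bitwise XOR of the heap sizes:
  01001  (9)
  11000  (24)
  11101  (29)
  -----
  01100  (12)
The overall nim-sum is X = 12. A stack of size p has a winning move iff p XOR X < p (reduce it to p XOR X).
  9: 9 XOR 12 = 5 < 9 — winning move (to 5).
  24: 24 XOR 12 = 20 < 24 — winning move (to 20).
  29: 29 XOR 12 = 17 < 29 — winning move (to 17).
That gives 3 winning moves.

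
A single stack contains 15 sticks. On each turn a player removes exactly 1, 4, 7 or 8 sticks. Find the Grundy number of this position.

Compute g(0), g(1), … for moves {1, 4, 7, 8}:
k:     0  1  2  3  4  5  6  7  8  9 10 11 12 13 14 15
g(k):  0  1  0  1  2  0  1  2  3  2  3  0  1  3  0  1
So g(15) = 1.

1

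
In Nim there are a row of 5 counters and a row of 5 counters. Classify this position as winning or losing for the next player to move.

Compute the nim-sum pairwise:
5 ^ 5 = 0
The nim-sum is 0, so this is a P-position: the player to move is in a losing position under optimal play.

Losing position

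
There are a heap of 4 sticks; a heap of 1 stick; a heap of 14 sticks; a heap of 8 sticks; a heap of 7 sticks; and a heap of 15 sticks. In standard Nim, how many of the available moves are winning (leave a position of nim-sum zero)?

3

Nim-sum: 4 ^ 1 ^ 14 ^ 8 ^ 7 ^ 15 = 11.
The overall nim-sum is X = 11. A heap of size p has a winning move iff p XOR X < p (reduce it to p XOR X).
  4: 4 XOR 11 = 15 ≥ 4 — no move.
  1: 1 XOR 11 = 10 ≥ 1 — no move.
  14: 14 XOR 11 = 5 < 14 — winning move (to 5).
  8: 8 XOR 11 = 3 < 8 — winning move (to 3).
  7: 7 XOR 11 = 12 ≥ 7 — no move.
  15: 15 XOR 11 = 4 < 15 — winning move (to 4).
That gives 3 winning moves.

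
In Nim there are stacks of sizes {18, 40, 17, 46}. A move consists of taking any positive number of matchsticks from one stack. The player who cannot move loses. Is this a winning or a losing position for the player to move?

Nim-sum: 18 XOR 40 XOR 17 XOR 46 = 5.
The nim-sum is 5 ≠ 0, so this is an N-position: the player to move can win.

Winning position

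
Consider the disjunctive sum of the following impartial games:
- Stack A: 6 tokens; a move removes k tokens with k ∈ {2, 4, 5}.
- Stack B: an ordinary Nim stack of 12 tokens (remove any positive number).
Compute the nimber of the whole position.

15

For stack A, compute g(0), g(1), … with moves {2, 4, 5}:
k:     0  1  2  3  4  5  6
g(k):  0  0  1  1  2  2  3
So g(6) = 3.
Stack B is a plain Nim stack of size 12, so its Grundy value is 12.
The value of a disjunctive sum is the nim-sum of the parts.
Combined value = 3 ⊕ 12 = 15.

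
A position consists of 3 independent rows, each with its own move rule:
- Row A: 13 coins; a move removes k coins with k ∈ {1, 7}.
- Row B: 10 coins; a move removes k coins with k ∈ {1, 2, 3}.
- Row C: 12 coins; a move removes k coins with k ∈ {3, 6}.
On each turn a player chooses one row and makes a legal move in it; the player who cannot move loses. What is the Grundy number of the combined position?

2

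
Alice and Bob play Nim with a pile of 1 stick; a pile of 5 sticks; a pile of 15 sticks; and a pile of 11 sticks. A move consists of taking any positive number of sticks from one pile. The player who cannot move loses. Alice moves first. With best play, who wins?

Bob wins

Compute the nim-sum pairwise:
1 ⊕ 5 = 4
4 ⊕ 15 = 11
11 ⊕ 11 = 0
The nim-sum is 0, so this is a P-position: the player to move is in a losing position under optimal play; Alice is about to move from it and so loses — Bob wins.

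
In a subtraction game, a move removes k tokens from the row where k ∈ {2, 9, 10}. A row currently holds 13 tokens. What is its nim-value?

2

Grundy values for subtraction set {2, 9, 10}:
g(0) = mex{} = 0
g(1) = mex{} = 0
g(2) = mex{0} = 1
g(3) = mex{0} = 1
g(4) = mex{1} = 0
g(5) = mex{1} = 0
g(6) = mex{0} = 1
g(7) = mex{0} = 1
g(8) = mex{1} = 0
g(9) = mex{0,1} = 2
g(10) = mex{0} = 1
g(11) = mex{0,1,2} = 3
g(12) = mex{1} = 0
g(13) = mex{0,1,3} = 2
So g(13) = 2.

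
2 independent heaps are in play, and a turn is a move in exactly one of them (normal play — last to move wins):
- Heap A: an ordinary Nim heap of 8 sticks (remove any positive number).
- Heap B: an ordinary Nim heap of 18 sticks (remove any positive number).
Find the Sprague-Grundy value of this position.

26

Heap A is a plain Nim heap of size 8, so its Grundy value is 8.
Heap B is a plain Nim heap of size 18, so its Grundy value is 18.
The value of a disjunctive sum is the nim-sum of the parts.
Combined value = 8 ⊕ 18 = 26.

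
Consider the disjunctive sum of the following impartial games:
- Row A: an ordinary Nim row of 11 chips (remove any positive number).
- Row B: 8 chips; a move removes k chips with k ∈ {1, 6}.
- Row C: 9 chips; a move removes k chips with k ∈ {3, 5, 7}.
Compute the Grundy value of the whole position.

Row A is a plain Nim row of size 11, so its Grundy value is 11.
Build the Grundy sequence for row B with g(k) = mex{g(k−s) : s ∈ {1, 6}, s ≤ k}:
k:     0  1  2  3  4  5  6  7  8
g(k):  0  1  0  1  0  1  2  0  1
So g(8) = 1.
Grundy values for row C (subtraction set {3, 5, 7}):
g(0) = mex{} = 0
g(1) = mex{} = 0
g(2) = mex{} = 0
g(3) = mex{0} = 1
g(4) = mex{0} = 1
g(5) = mex{0} = 1
g(6) = mex{0,1} = 2
g(7) = mex{0,1} = 2
g(8) = mex{0,1} = 2
g(9) = mex{0,1,2} = 3
So g(9) = 3.
By the Sprague-Grundy theorem, the Grundy value of a sum of independent games is the XOR of the component values.
Combined value = 11 ⊕ 1 ⊕ 3 = 9.

9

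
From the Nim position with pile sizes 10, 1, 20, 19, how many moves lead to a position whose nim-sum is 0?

1

Nim-sum: 10 XOR 1 XOR 20 XOR 19 = 12.
The overall nim-sum is X = 12. A pile of size p has a winning move iff p XOR X < p (reduce it to p XOR X).
  10: 10 XOR 12 = 6 < 10 — winning move (to 6).
  1: 1 XOR 12 = 13 ≥ 1 — no move.
  20: 20 XOR 12 = 24 ≥ 20 — no move.
  19: 19 XOR 12 = 31 ≥ 19 — no move.
That gives 1 winning move.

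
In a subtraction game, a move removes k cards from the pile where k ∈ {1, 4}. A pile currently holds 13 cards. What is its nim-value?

1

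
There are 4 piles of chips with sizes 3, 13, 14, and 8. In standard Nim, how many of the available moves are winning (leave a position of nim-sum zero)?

Compute the nim-sum pairwise:
3 ⊕ 13 = 14
14 ⊕ 14 = 0
0 ⊕ 8 = 8
The overall nim-sum is X = 8. A pile of size p has a winning move iff p XOR X < p (reduce it to p XOR X).
  3: 3 XOR 8 = 11 ≥ 3 — no move.
  13: 13 XOR 8 = 5 < 13 — winning move (to 5).
  14: 14 XOR 8 = 6 < 14 — winning move (to 6).
  8: 8 XOR 8 = 0 < 8 — winning move (to 0).
That gives 3 winning moves.

3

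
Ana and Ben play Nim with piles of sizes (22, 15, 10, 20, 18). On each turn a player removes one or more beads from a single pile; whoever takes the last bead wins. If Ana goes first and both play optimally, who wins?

Compute the nim-sum pairwise:
22 ⊕ 15 = 25
25 ⊕ 10 = 19
19 ⊕ 20 = 7
7 ⊕ 18 = 21
The nim-sum is 21 ≠ 0, so this is an N-position: the player to move can win; Ana has a winning move.

Ana wins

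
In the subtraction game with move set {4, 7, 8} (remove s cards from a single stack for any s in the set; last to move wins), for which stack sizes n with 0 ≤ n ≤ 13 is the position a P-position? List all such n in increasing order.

Grundy values for subtraction set {4, 7, 8}:
k:     0  1  2  3  4  5  6  7  8  9 10 11 12 13
g(k):  0  0  0  0  1  1  1  1  2  2  2  2  0  0
The P-positions (g = 0) in 0..13 are 0, 1, 2, 3, 12, 13.

0, 1, 2, 3, 12, 13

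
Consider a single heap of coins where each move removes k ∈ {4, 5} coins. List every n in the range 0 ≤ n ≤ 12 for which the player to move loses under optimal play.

0, 1, 2, 3, 9, 10, 11, 12

Compute g(0), g(1), … for moves {4, 5}:
k:     0  1  2  3  4  5  6  7  8  9 10 11 12
g(k):  0  0  0  0  1  1  1  1  2  0  0  0  0
The P-positions (g = 0) in 0..12 are 0, 1, 2, 3, 9, 10, 11, 12.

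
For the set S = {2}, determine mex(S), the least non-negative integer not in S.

0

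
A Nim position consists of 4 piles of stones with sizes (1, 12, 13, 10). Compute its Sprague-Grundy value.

10

Compute the nim-sum pairwise:
1 XOR 12 = 13
13 XOR 13 = 0
0 XOR 10 = 10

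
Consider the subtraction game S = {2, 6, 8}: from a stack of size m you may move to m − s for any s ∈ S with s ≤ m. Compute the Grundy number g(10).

3

Compute g(0), g(1), … for moves {2, 6, 8}:
k:     0  1  2  3  4  5  6  7  8  9 10
g(k):  0  0  1  1  0  0  1  1  2  2  3
So g(10) = 3.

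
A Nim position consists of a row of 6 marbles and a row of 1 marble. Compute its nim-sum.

7

In binary:
  110  (6)
  001  (1)
  ---
  111  (7)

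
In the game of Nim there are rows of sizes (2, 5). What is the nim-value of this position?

Nim-sum: 2 ⊕ 5 = 7.

7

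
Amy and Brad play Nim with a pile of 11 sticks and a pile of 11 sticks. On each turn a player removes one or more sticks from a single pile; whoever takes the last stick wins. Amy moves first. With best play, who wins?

Compute the nim-sum pairwise:
11 XOR 11 = 0
The nim-sum is 0, so this is a P-position: the player to move is in a losing position under optimal play; Amy is about to move from it and so loses — Brad wins.

Brad wins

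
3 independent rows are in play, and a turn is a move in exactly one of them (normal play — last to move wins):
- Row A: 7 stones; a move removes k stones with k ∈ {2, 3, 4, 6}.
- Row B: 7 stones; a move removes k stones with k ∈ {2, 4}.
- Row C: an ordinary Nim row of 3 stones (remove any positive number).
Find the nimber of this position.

Grundy values for row A (subtraction set {2, 3, 4, 6}):
g(0) = mex{} = 0
g(1) = mex{} = 0
g(2) = mex{0} = 1
g(3) = mex{0} = 1
g(4) = mex{0,1} = 2
g(5) = mex{0,1} = 2
g(6) = mex{0,1,2} = 3
g(7) = mex{0,1,2} = 3
So g(7) = 3.
Build the Grundy sequence for row B with g(k) = mex{g(k−s) : s ∈ {2, 4}, s ≤ k}:
g(0) = mex{} = 0
g(1) = mex{} = 0
g(2) = mex{0} = 1
g(3) = mex{0} = 1
g(4) = mex{0,1} = 2
g(5) = mex{0,1} = 2
g(6) = mex{1,2} = 0
g(7) = mex{1,2} = 0
So g(7) = 0.
Row C is a plain Nim row of size 3, so its Grundy value is 3.
By the Sprague-Grundy theorem, the Grundy value of a sum of independent games is the XOR of the component values.
Combined value = 3 ⊕ 0 ⊕ 3 = 0.

0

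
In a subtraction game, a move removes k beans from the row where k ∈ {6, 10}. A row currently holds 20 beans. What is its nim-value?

Grundy values for subtraction set {6, 10}:
k:     0  1  2  3  4  5  6  7  8  9 10 11 12 13 14 15 16 17 18 19 20
g(k):  0  0  0  0  0  0  1  1  1  1  1  1  2  2  2  2  0  0  0  0  0
So g(20) = 0.

0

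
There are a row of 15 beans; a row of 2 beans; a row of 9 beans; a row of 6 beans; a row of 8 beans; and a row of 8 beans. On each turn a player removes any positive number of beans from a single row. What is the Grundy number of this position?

2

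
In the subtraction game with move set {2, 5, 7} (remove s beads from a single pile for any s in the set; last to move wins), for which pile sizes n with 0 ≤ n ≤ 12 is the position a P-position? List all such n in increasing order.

0, 1, 4, 10

Grundy values for subtraction set {2, 5, 7}:
k:     0  1  2  3  4  5  6  7  8  9 10 11 12
g(k):  0  0  1  1  0  2  1  3  2  2  0  3  1
The P-positions (g = 0) in 0..12 are 0, 1, 4, 10.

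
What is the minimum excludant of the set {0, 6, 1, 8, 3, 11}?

2

The values 0, 1 are all present; 2 is the first non-negative integer missing from the set.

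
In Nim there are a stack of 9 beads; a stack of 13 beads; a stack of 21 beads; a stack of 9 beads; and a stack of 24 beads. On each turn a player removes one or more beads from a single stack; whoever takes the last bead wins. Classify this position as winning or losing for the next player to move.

Compute the nim-sum pairwise:
9 ⊕ 13 = 4
4 ⊕ 21 = 17
17 ⊕ 9 = 24
24 ⊕ 24 = 0
The nim-sum is 0, so this is a P-position: the player to move is in a losing position under optimal play.

Losing position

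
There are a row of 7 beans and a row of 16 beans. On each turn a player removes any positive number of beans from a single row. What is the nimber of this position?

23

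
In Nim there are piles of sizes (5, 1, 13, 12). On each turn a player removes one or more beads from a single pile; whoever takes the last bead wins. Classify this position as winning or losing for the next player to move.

Bitwise XOR of the heap sizes:
  0101  (5)
  0001  (1)
  1101  (13)
  1100  (12)
  ----
  0101  (5)
The nim-sum is 5 ≠ 0, so this is an N-position: the player to move can win.

Winning position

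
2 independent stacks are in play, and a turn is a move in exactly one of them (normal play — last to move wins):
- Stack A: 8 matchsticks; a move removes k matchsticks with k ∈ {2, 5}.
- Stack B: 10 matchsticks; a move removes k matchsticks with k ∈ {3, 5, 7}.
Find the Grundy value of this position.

Grundy values for stack A (subtraction set {2, 5}):
k:     0  1  2  3  4  5  6  7  8
g(k):  0  0  1  1  0  2  1  0  0
So g(8) = 0.
Grundy values for stack B (subtraction set {3, 5, 7}):
g(0) = mex{} = 0
g(1) = mex{} = 0
g(2) = mex{} = 0
g(3) = mex{0} = 1
g(4) = mex{0} = 1
g(5) = mex{0} = 1
g(6) = mex{0,1} = 2
g(7) = mex{0,1} = 2
g(8) = mex{0,1} = 2
g(9) = mex{0,1,2} = 3
g(10) = mex{1,2} = 0
So g(10) = 0.
By the Sprague-Grundy theorem, the Grundy value of a sum of independent games is the XOR of the component values.
Combined value = 0 ⊕ 0 = 0.

0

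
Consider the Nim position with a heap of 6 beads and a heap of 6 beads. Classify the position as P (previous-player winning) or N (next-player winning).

P-position

In binary:
  110  (6)
  110  (6)
  ---
  000  (0)
The nim-sum is 0, so this is a P-position: the player to move is in a losing position under optimal play.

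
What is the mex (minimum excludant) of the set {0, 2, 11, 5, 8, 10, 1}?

The values 0, 1, 2 are all present; 3 is the first non-negative integer missing from the set.

3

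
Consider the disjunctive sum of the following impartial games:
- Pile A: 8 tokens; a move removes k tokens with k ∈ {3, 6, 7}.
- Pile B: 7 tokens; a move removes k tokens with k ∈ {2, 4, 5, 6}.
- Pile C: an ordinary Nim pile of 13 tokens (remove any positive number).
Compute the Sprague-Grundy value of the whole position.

For pile A, compute g(0), g(1), … with moves {3, 6, 7}:
k:     0  1  2  3  4  5  6  7  8
g(k):  0  0  0  1  1  1  2  2  2
So g(8) = 2.
Grundy values for pile B (subtraction set {2, 4, 5, 6}):
k:     0  1  2  3  4  5  6  7
g(k):  0  0  1  1  2  2  3  3
So g(7) = 3.
Pile C is a plain Nim pile of size 13, so its Grundy value is 13.
The value of a disjunctive sum is the nim-sum of the parts.
Combined value = 2 ⊕ 3 ⊕ 13 = 12.

12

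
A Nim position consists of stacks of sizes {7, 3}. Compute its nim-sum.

4

Bitwise XOR of the heap sizes:
  111  (7)
  011  (3)
  ---
  100  (4)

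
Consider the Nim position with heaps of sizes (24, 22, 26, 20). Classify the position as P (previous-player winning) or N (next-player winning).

Nim-sum: 24 ^ 22 ^ 26 ^ 20 = 0.
The nim-sum is 0, so this is a P-position: the player to move is in a losing position under optimal play.

P-position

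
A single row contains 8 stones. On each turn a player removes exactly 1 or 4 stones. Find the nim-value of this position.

1

Compute g(0), g(1), … for moves {1, 4}:
k:     0  1  2  3  4  5  6  7  8
g(k):  0  1  0  1  2  0  1  0  1
So g(8) = 1.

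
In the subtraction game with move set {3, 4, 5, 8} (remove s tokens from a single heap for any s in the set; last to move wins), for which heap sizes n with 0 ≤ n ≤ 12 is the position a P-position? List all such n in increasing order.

Compute g(0), g(1), … for moves {3, 4, 5, 8}:
k:     0  1  2  3  4  5  6  7  8  9 10 11 12
g(k):  0  0  0  1  1  1  2  2  2  3  3  0  0
The P-positions (g = 0) in 0..12 are 0, 1, 2, 11, 12.

0, 1, 2, 11, 12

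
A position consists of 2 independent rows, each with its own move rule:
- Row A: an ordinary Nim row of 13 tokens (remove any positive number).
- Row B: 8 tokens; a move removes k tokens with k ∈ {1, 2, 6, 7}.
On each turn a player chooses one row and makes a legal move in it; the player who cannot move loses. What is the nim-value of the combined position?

13

Row A is a plain Nim row of size 13, so its Grundy value is 13.
For row B, compute g(0), g(1), … with moves {1, 2, 6, 7}:
g(0) = mex{} = 0
g(1) = mex{0} = 1
g(2) = mex{0,1} = 2
g(3) = mex{1,2} = 0
g(4) = mex{0,2} = 1
g(5) = mex{0,1} = 2
g(6) = mex{0,1,2} = 3
g(7) = mex{0,1,2,3} = 4
g(8) = mex{1,2,3,4} = 0
So g(8) = 0.
The value of a disjunctive sum is the nim-sum of the parts.
Combined value = 13 ⊕ 0 = 13.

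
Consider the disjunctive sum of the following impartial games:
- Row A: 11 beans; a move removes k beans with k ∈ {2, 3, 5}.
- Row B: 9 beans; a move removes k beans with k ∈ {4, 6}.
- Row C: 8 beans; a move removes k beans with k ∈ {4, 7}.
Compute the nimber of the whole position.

Grundy values for row A (subtraction set {2, 3, 5}):
g(0) = mex{} = 0
g(1) = mex{} = 0
g(2) = mex{0} = 1
g(3) = mex{0} = 1
g(4) = mex{0,1} = 2
g(5) = mex{0,1} = 2
g(6) = mex{0,1,2} = 3
g(7) = mex{1,2} = 0
g(8) = mex{1,2,3} = 0
g(9) = mex{0,2,3} = 1
g(10) = mex{0,2} = 1
g(11) = mex{0,1,3} = 2
So g(11) = 2.
Grundy values for row B (subtraction set {4, 6}):
k:     0  1  2  3  4  5  6  7  8  9
g(k):  0  0  0  0  1  1  1  1  2  2
So g(9) = 2.
Build the Grundy sequence for row C with g(k) = mex{g(k−s) : s ∈ {4, 7}, s ≤ k}:
k:     0  1  2  3  4  5  6  7  8
g(k):  0  0  0  0  1  1  1  1  2
So g(8) = 2.
The value of a disjunctive sum is the nim-sum of the parts.
Combined value = 2 XOR 2 XOR 2 = 2.

2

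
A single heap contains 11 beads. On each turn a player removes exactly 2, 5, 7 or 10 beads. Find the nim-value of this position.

Compute g(0), g(1), … for moves {2, 5, 7, 10}:
k:     0  1  2  3  4  5  6  7  8  9 10 11
g(k):  0  0  1  1  0  2  1  3  2  2  3  3
So g(11) = 3.

3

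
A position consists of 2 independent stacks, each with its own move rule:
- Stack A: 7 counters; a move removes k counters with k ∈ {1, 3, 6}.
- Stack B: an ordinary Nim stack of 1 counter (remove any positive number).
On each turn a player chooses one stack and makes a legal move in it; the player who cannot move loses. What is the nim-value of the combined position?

2

Grundy values for stack A (subtraction set {1, 3, 6}):
k:     0  1  2  3  4  5  6  7
g(k):  0  1  0  1  0  1  2  3
So g(7) = 3.
Stack B is a plain Nim stack of size 1, so its Grundy value is 1.
By the Sprague-Grundy theorem, the Grundy value of a sum of independent games is the XOR of the component values.
Combined value = 3 XOR 1 = 2.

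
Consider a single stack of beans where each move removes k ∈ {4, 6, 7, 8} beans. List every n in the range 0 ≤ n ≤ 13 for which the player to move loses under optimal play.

0, 1, 2, 3, 12, 13

Build the Grundy sequence with g(k) = mex{g(k−s) : s ∈ {4, 6, 7, 8}, s ≤ k}:
g(0) = mex{} = 0
g(1) = mex{} = 0
g(2) = mex{} = 0
g(3) = mex{} = 0
g(4) = mex{0} = 1
g(5) = mex{0} = 1
g(6) = mex{0} = 1
g(7) = mex{0} = 1
g(8) = mex{0,1} = 2
g(9) = mex{0,1} = 2
g(10) = mex{0,1} = 2
g(11) = mex{0,1} = 2
g(12) = mex{1,2} = 0
g(13) = mex{1,2} = 0
The P-positions (g = 0) in 0..13 are 0, 1, 2, 3, 12, 13.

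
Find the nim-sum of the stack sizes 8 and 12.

4

Nim-sum: 8 ⊕ 12 = 4.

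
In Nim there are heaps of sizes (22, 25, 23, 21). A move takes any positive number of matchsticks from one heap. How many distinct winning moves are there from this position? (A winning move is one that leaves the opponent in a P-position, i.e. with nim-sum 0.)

1

Nim-sum: 22 ⊕ 25 ⊕ 23 ⊕ 21 = 13.
The overall nim-sum is X = 13. A heap of size p has a winning move iff p XOR X < p (reduce it to p XOR X).
  22: 22 XOR 13 = 27 ≥ 22 — no move.
  25: 25 XOR 13 = 20 < 25 — winning move (to 20).
  23: 23 XOR 13 = 26 ≥ 23 — no move.
  21: 21 XOR 13 = 24 ≥ 21 — no move.
That gives 1 winning move.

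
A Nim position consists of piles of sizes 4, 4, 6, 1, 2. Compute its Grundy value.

5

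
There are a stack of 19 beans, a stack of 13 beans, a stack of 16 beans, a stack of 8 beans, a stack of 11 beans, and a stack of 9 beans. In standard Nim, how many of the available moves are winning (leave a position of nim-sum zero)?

Nim-sum: 19 ⊕ 13 ⊕ 16 ⊕ 8 ⊕ 11 ⊕ 9 = 4.
The overall nim-sum is X = 4. A stack of size p has a winning move iff p XOR X < p (reduce it to p XOR X).
  19: 19 XOR 4 = 23 ≥ 19 — no move.
  13: 13 XOR 4 = 9 < 13 — winning move (to 9).
  16: 16 XOR 4 = 20 ≥ 16 — no move.
  8: 8 XOR 4 = 12 ≥ 8 — no move.
  11: 11 XOR 4 = 15 ≥ 11 — no move.
  9: 9 XOR 4 = 13 ≥ 9 — no move.
That gives 1 winning move.

1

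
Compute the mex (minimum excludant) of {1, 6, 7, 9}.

0

0 is not in the set, so the mex is 0.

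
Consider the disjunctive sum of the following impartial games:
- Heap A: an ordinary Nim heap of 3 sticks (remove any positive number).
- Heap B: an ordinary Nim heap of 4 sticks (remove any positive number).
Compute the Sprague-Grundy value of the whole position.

7

Heap A is a plain Nim heap of size 3, so its Grundy value is 3.
Heap B is a plain Nim heap of size 4, so its Grundy value is 4.
By the Sprague-Grundy theorem, the Grundy value of a sum of independent games is the XOR of the component values.
Combined value = 3 ⊕ 4 = 7.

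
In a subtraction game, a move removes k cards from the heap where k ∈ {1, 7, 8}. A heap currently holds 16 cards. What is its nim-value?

Build the Grundy sequence with g(k) = mex{g(k−s) : s ∈ {1, 7, 8}, s ≤ k}:
k:     0  1  2  3  4  5  6  7  8  9 10 11 12 13 14 15 16
g(k):  0  1  0  1  0  1  0  1  2  3  2  3  2  3  2  0  1
So g(16) = 1.

1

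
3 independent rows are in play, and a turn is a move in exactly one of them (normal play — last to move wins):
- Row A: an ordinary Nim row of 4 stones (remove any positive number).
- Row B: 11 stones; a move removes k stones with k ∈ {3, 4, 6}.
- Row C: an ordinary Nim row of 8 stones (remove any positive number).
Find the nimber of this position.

12

Row A is a plain Nim row of size 4, so its Grundy value is 4.
Build the Grundy sequence for row B with g(k) = mex{g(k−s) : s ∈ {3, 4, 6}, s ≤ k}:
g(0) = mex{} = 0
g(1) = mex{} = 0
g(2) = mex{} = 0
g(3) = mex{0} = 1
g(4) = mex{0} = 1
g(5) = mex{0} = 1
g(6) = mex{0,1} = 2
g(7) = mex{0,1} = 2
g(8) = mex{0,1} = 2
g(9) = mex{1,2} = 0
g(10) = mex{1,2} = 0
g(11) = mex{1,2} = 0
So g(11) = 0.
Row C is a plain Nim row of size 8, so its Grundy value is 8.
By the Sprague-Grundy theorem, the Grundy value of a sum of independent games is the XOR of the component values.
Combined value = 4 ⊕ 0 ⊕ 8 = 12.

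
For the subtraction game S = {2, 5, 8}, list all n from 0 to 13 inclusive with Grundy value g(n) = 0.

Compute g(0), g(1), … for moves {2, 5, 8}:
k:     0  1  2  3  4  5  6  7  8  9 10 11 12 13
g(k):  0  0  1  1  0  2  1  0  2  1  0  0  1  1
The P-positions (g = 0) in 0..13 are 0, 1, 4, 7, 10, 11.

0, 1, 4, 7, 10, 11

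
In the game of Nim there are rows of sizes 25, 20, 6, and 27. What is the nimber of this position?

Compute the nim-sum pairwise:
25 ⊕ 20 = 13
13 ⊕ 6 = 11
11 ⊕ 27 = 16

16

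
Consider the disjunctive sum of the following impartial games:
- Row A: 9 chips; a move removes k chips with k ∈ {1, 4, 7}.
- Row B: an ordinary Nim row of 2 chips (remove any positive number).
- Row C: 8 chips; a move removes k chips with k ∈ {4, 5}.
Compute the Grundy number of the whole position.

1

Grundy values for row A (subtraction set {1, 4, 7}):
g(0) = mex{} = 0
g(1) = mex{0} = 1
g(2) = mex{1} = 0
g(3) = mex{0} = 1
g(4) = mex{0,1} = 2
g(5) = mex{1,2} = 0
g(6) = mex{0} = 1
g(7) = mex{0,1} = 2
g(8) = mex{1,2} = 0
g(9) = mex{0} = 1
So g(9) = 1.
Row B is a plain Nim row of size 2, so its Grundy value is 2.
Grundy values for row C (subtraction set {4, 5}):
k:     0  1  2  3  4  5  6  7  8
g(k):  0  0  0  0  1  1  1  1  2
So g(8) = 2.
By the Sprague-Grundy theorem, the Grundy value of a sum of independent games is the XOR of the component values.
Combined value = 1 ⊕ 2 ⊕ 2 = 1.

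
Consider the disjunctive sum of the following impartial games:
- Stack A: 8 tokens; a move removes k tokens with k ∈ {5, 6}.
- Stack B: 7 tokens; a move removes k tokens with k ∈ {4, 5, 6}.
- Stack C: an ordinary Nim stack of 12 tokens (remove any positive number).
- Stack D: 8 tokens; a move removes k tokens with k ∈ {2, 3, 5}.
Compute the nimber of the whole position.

12

Build the Grundy sequence for stack A with g(k) = mex{g(k−s) : s ∈ {5, 6}, s ≤ k}:
g(0) = mex{} = 0
g(1) = mex{} = 0
g(2) = mex{} = 0
g(3) = mex{} = 0
g(4) = mex{} = 0
g(5) = mex{0} = 1
g(6) = mex{0} = 1
g(7) = mex{0} = 1
g(8) = mex{0} = 1
So g(8) = 1.
Grundy values for stack B (subtraction set {4, 5, 6}):
k:     0  1  2  3  4  5  6  7
g(k):  0  0  0  0  1  1  1  1
So g(7) = 1.
Stack C is a plain Nim stack of size 12, so its Grundy value is 12.
Build the Grundy sequence for stack D with g(k) = mex{g(k−s) : s ∈ {2, 3, 5}, s ≤ k}:
g(0) = mex{} = 0
g(1) = mex{} = 0
g(2) = mex{0} = 1
g(3) = mex{0} = 1
g(4) = mex{0,1} = 2
g(5) = mex{0,1} = 2
g(6) = mex{0,1,2} = 3
g(7) = mex{1,2} = 0
g(8) = mex{1,2,3} = 0
So g(8) = 0.
The value of a disjunctive sum is the nim-sum of the parts.
Combined value = 1 XOR 1 XOR 12 XOR 0 = 12.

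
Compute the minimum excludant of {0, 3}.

1

0 is in the set but 1 is not, so the mex is 1.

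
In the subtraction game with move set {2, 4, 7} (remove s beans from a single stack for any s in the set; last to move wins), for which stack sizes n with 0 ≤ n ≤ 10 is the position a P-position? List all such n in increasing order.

0, 1, 6, 9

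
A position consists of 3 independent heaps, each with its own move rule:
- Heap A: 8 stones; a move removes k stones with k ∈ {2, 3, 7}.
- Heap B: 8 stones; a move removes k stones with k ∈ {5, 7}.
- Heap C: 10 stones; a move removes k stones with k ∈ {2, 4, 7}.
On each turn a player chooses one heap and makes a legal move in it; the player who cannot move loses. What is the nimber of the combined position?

2

Grundy values for heap A (subtraction set {2, 3, 7}):
g(0) = mex{} = 0
g(1) = mex{} = 0
g(2) = mex{0} = 1
g(3) = mex{0} = 1
g(4) = mex{0,1} = 2
g(5) = mex{1} = 0
g(6) = mex{1,2} = 0
g(7) = mex{0,2} = 1
g(8) = mex{0} = 1
So g(8) = 1.
For heap B, compute g(0), g(1), … with moves {5, 7}:
g(0) = mex{} = 0
g(1) = mex{} = 0
g(2) = mex{} = 0
g(3) = mex{} = 0
g(4) = mex{} = 0
g(5) = mex{0} = 1
g(6) = mex{0} = 1
g(7) = mex{0} = 1
g(8) = mex{0} = 1
So g(8) = 1.
Build the Grundy sequence for heap C with g(k) = mex{g(k−s) : s ∈ {2, 4, 7}, s ≤ k}:
k:     0  1  2  3  4  5  6  7  8  9 10
g(k):  0  0  1  1  2  2  0  3  1  0  2
So g(10) = 2.
By the Sprague-Grundy theorem, the Grundy value of a sum of independent games is the XOR of the component values.
Combined value = 1 ⊕ 1 ⊕ 2 = 2.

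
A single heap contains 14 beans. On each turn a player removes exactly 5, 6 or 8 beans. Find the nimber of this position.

Grundy values for subtraction set {5, 6, 8}:
k:     0  1  2  3  4  5  6  7  8  9 10 11 12 13 14
g(k):  0  0  0  0  0  1  1  1  1  1  2  2  2  0  0
So g(14) = 0.

0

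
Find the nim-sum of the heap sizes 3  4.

Compute the nim-sum pairwise:
3 ⊕ 4 = 7

7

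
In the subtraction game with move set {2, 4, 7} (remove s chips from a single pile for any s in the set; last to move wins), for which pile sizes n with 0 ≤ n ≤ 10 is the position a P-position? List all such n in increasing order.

Grundy values for subtraction set {2, 4, 7}:
k:     0  1  2  3  4  5  6  7  8  9 10
g(k):  0  0  1  1  2  2  0  3  1  0  2
The P-positions (g = 0) in 0..10 are 0, 1, 6, 9.

0, 1, 6, 9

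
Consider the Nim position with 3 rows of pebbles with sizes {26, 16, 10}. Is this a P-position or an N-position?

Nim-sum: 26 ⊕ 16 ⊕ 10 = 0.
The nim-sum is 0, so this is a P-position: the player to move is in a losing position under optimal play.

P-position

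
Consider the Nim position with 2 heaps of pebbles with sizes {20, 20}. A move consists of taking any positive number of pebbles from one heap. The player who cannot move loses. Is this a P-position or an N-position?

P-position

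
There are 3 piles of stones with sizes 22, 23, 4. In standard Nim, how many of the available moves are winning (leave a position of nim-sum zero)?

Write each in binary and XOR column by column:
  10110  (22)
  10111  (23)
  00100  (4)
  -----
  00101  (5)
The overall nim-sum is X = 5. A pile of size p has a winning move iff p XOR X < p (reduce it to p XOR X).
  22: 22 XOR 5 = 19 < 22 — winning move (to 19).
  23: 23 XOR 5 = 18 < 23 — winning move (to 18).
  4: 4 XOR 5 = 1 < 4 — winning move (to 1).
That gives 3 winning moves.

3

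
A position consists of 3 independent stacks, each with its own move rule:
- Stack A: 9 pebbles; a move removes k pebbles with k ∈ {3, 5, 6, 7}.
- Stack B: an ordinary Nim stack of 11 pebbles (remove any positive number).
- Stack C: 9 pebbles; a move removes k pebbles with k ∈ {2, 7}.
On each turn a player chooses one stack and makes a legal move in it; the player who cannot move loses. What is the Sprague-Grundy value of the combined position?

Grundy values for stack A (subtraction set {3, 5, 6, 7}):
k:     0  1  2  3  4  5  6  7  8  9
g(k):  0  0  0  1  1  1  2  2  2  3
So g(9) = 3.
Stack B is a plain Nim stack of size 11, so its Grundy value is 11.
Build the Grundy sequence for stack C with g(k) = mex{g(k−s) : s ∈ {2, 7}, s ≤ k}:
g(0) = mex{} = 0
g(1) = mex{} = 0
g(2) = mex{0} = 1
g(3) = mex{0} = 1
g(4) = mex{1} = 0
g(5) = mex{1} = 0
g(6) = mex{0} = 1
g(7) = mex{0} = 1
g(8) = mex{0,1} = 2
g(9) = mex{1} = 0
So g(9) = 0.
By the Sprague-Grundy theorem, the Grundy value of a sum of independent games is the XOR of the component values.
Combined value = 3 XOR 11 XOR 0 = 8.

8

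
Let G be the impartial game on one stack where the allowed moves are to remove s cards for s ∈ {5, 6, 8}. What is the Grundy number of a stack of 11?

2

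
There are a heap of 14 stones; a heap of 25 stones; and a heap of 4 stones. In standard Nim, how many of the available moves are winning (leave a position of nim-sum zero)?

1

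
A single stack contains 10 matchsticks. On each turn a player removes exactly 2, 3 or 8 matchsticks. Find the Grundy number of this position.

0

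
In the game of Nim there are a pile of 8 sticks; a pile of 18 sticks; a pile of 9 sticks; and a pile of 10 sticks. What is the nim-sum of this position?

25

Nim-sum: 8 XOR 18 XOR 9 XOR 10 = 25.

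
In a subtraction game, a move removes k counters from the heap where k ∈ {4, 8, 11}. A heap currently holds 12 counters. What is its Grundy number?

3

Build the Grundy sequence with g(k) = mex{g(k−s) : s ∈ {4, 8, 11}, s ≤ k}:
k:     0  1  2  3  4  5  6  7  8  9 10 11 12
g(k):  0  0  0  0  1  1  1  1  2  2  2  2  3
So g(12) = 3.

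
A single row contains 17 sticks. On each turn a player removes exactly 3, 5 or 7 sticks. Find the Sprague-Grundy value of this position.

Build the Grundy sequence with g(k) = mex{g(k−s) : s ∈ {3, 5, 7}, s ≤ k}:
k:     0  1  2  3  4  5  6  7  8  9 10 11 12 13 14 15 16 17
g(k):  0  0  0  1  1  1  2  2  2  3  0  0  0  1  1  1  2  2
So g(17) = 2.

2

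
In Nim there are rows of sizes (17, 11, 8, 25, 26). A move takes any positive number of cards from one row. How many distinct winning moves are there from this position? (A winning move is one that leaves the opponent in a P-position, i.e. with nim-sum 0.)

Nim-sum: 17 ⊕ 11 ⊕ 8 ⊕ 25 ⊕ 26 = 17.
The overall nim-sum is X = 17. A row of size p has a winning move iff p XOR X < p (reduce it to p XOR X).
  17: 17 XOR 17 = 0 < 17 — winning move (to 0).
  11: 11 XOR 17 = 26 ≥ 11 — no move.
  8: 8 XOR 17 = 25 ≥ 8 — no move.
  25: 25 XOR 17 = 8 < 25 — winning move (to 8).
  26: 26 XOR 17 = 11 < 26 — winning move (to 11).
That gives 3 winning moves.

3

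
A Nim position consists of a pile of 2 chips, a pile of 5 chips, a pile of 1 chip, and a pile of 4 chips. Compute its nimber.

Compute the nim-sum pairwise:
2 XOR 5 = 7
7 XOR 1 = 6
6 XOR 4 = 2

2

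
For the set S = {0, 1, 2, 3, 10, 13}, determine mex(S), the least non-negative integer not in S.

4

The values 0, 1, 2, 3 are all present; 4 is the first non-negative integer missing from the set.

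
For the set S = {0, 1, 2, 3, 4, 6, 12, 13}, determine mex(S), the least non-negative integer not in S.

The values 0, 1, 2, 3, 4 are all present; 5 is the first non-negative integer missing from the set.

5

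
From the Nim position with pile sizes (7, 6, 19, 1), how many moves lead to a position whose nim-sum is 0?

1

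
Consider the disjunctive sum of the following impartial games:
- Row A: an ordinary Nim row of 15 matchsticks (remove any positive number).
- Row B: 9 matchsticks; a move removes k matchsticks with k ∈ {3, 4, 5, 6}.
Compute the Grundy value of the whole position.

15

Row A is a plain Nim row of size 15, so its Grundy value is 15.
Build the Grundy sequence for row B with g(k) = mex{g(k−s) : s ∈ {3, 4, 5, 6}, s ≤ k}:
g(0) = mex{} = 0
g(1) = mex{} = 0
g(2) = mex{} = 0
g(3) = mex{0} = 1
g(4) = mex{0} = 1
g(5) = mex{0} = 1
g(6) = mex{0,1} = 2
g(7) = mex{0,1} = 2
g(8) = mex{0,1} = 2
g(9) = mex{1,2} = 0
So g(9) = 0.
By the Sprague-Grundy theorem, the Grundy value of a sum of independent games is the XOR of the component values.
Combined value = 15 ⊕ 0 = 15.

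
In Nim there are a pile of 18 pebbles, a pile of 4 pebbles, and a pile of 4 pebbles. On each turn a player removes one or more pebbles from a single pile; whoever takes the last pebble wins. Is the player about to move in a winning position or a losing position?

Winning position

Compute the nim-sum pairwise:
18 ⊕ 4 = 22
22 ⊕ 4 = 18
The nim-sum is 18 ≠ 0, so this is an N-position: the player to move can win.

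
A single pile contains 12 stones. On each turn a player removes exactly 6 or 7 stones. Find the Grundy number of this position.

Build the Grundy sequence with g(k) = mex{g(k−s) : s ∈ {6, 7}, s ≤ k}:
g(0) = mex{} = 0
g(1) = mex{} = 0
g(2) = mex{} = 0
g(3) = mex{} = 0
g(4) = mex{} = 0
g(5) = mex{} = 0
g(6) = mex{0} = 1
g(7) = mex{0} = 1
g(8) = mex{0} = 1
g(9) = mex{0} = 1
g(10) = mex{0} = 1
g(11) = mex{0} = 1
g(12) = mex{0,1} = 2
So g(12) = 2.

2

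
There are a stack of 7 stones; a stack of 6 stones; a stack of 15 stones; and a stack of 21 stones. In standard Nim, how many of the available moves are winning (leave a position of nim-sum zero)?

1

Nim-sum: 7 ⊕ 6 ⊕ 15 ⊕ 21 = 27.
The overall nim-sum is X = 27. A stack of size p has a winning move iff p XOR X < p (reduce it to p XOR X).
  7: 7 XOR 27 = 28 ≥ 7 — no move.
  6: 6 XOR 27 = 29 ≥ 6 — no move.
  15: 15 XOR 27 = 20 ≥ 15 — no move.
  21: 21 XOR 27 = 14 < 21 — winning move (to 14).
That gives 1 winning move.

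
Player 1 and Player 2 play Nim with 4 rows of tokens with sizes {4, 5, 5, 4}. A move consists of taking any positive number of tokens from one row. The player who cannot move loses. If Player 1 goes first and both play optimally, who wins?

Write each in binary and XOR column by column:
  100  (4)
  101  (5)
  101  (5)
  100  (4)
  ---
  000  (0)
The nim-sum is 0, so this is a P-position: the player to move is in a losing position under optimal play; Player 1 is about to move from it and so loses — Player 2 wins.

Player 2 wins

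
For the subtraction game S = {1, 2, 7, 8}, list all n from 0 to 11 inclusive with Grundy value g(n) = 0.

Build the Grundy sequence with g(k) = mex{g(k−s) : s ∈ {1, 2, 7, 8}, s ≤ k}:
g(0) = mex{} = 0
g(1) = mex{0} = 1
g(2) = mex{0,1} = 2
g(3) = mex{1,2} = 0
g(4) = mex{0,2} = 1
g(5) = mex{0,1} = 2
g(6) = mex{1,2} = 0
g(7) = mex{0,2} = 1
g(8) = mex{0,1} = 2
g(9) = mex{1,2} = 0
g(10) = mex{0,2} = 1
g(11) = mex{0,1} = 2
The P-positions (g = 0) in 0..11 are 0, 3, 6, 9.

0, 3, 6, 9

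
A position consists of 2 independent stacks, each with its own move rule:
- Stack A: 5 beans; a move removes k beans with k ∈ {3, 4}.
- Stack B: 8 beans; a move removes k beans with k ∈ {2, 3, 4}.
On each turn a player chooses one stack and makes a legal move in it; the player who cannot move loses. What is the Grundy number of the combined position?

0

Grundy values for stack A (subtraction set {3, 4}):
g(0) = mex{} = 0
g(1) = mex{} = 0
g(2) = mex{} = 0
g(3) = mex{0} = 1
g(4) = mex{0} = 1
g(5) = mex{0} = 1
So g(5) = 1.
Grundy values for stack B (subtraction set {2, 3, 4}):
k:     0  1  2  3  4  5  6  7  8
g(k):  0  0  1  1  2  2  0  0  1
So g(8) = 1.
By the Sprague-Grundy theorem, the Grundy value of a sum of independent games is the XOR of the component values.
Combined value = 1 XOR 1 = 0.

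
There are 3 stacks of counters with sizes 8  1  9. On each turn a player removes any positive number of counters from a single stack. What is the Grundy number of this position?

Bitwise XOR of the heap sizes:
  1000  (8)
  0001  (1)
  1001  (9)
  ----
  0000  (0)

0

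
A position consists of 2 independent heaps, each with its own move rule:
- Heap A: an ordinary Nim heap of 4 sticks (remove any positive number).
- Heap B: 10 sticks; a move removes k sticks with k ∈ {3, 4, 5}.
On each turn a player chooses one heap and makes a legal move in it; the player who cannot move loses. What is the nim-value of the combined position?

Heap A is a plain Nim heap of size 4, so its Grundy value is 4.
Grundy values for heap B (subtraction set {3, 4, 5}):
g(0) = mex{} = 0
g(1) = mex{} = 0
g(2) = mex{} = 0
g(3) = mex{0} = 1
g(4) = mex{0} = 1
g(5) = mex{0} = 1
g(6) = mex{0,1} = 2
g(7) = mex{0,1} = 2
g(8) = mex{1} = 0
g(9) = mex{1,2} = 0
g(10) = mex{1,2} = 0
So g(10) = 0.
The value of a disjunctive sum is the nim-sum of the parts.
Combined value = 4 ⊕ 0 = 4.

4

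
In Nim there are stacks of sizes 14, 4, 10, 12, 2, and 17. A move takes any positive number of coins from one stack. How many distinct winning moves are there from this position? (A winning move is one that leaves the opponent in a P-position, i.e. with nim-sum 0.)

In binary:
  01110  (14)
  00100  (4)
  01010  (10)
  01100  (12)
  00010  (2)
  10001  (17)
  -----
  11111  (31)
The overall nim-sum is X = 31. A stack of size p has a winning move iff p XOR X < p (reduce it to p XOR X).
  14: 14 XOR 31 = 17 ≥ 14 — no move.
  4: 4 XOR 31 = 27 ≥ 4 — no move.
  10: 10 XOR 31 = 21 ≥ 10 — no move.
  12: 12 XOR 31 = 19 ≥ 12 — no move.
  2: 2 XOR 31 = 29 ≥ 2 — no move.
  17: 17 XOR 31 = 14 < 17 — winning move (to 14).
That gives 1 winning move.

1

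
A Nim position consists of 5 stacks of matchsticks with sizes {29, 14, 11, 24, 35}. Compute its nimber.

Compute the nim-sum pairwise:
29 ⊕ 14 = 19
19 ⊕ 11 = 24
24 ⊕ 24 = 0
0 ⊕ 35 = 35

35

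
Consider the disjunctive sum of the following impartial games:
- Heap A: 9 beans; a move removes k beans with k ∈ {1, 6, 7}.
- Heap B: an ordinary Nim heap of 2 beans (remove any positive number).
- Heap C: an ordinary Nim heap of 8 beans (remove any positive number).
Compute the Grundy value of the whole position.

For heap A, compute g(0), g(1), … with moves {1, 6, 7}:
k:     0  1  2  3  4  5  6  7  8  9
g(k):  0  1  0  1  0  1  2  3  2  3
So g(9) = 3.
Heap B is a plain Nim heap of size 2, so its Grundy value is 2.
Heap C is a plain Nim heap of size 8, so its Grundy value is 8.
The value of a disjunctive sum is the nim-sum of the parts.
Combined value = 3 ⊕ 2 ⊕ 8 = 9.

9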